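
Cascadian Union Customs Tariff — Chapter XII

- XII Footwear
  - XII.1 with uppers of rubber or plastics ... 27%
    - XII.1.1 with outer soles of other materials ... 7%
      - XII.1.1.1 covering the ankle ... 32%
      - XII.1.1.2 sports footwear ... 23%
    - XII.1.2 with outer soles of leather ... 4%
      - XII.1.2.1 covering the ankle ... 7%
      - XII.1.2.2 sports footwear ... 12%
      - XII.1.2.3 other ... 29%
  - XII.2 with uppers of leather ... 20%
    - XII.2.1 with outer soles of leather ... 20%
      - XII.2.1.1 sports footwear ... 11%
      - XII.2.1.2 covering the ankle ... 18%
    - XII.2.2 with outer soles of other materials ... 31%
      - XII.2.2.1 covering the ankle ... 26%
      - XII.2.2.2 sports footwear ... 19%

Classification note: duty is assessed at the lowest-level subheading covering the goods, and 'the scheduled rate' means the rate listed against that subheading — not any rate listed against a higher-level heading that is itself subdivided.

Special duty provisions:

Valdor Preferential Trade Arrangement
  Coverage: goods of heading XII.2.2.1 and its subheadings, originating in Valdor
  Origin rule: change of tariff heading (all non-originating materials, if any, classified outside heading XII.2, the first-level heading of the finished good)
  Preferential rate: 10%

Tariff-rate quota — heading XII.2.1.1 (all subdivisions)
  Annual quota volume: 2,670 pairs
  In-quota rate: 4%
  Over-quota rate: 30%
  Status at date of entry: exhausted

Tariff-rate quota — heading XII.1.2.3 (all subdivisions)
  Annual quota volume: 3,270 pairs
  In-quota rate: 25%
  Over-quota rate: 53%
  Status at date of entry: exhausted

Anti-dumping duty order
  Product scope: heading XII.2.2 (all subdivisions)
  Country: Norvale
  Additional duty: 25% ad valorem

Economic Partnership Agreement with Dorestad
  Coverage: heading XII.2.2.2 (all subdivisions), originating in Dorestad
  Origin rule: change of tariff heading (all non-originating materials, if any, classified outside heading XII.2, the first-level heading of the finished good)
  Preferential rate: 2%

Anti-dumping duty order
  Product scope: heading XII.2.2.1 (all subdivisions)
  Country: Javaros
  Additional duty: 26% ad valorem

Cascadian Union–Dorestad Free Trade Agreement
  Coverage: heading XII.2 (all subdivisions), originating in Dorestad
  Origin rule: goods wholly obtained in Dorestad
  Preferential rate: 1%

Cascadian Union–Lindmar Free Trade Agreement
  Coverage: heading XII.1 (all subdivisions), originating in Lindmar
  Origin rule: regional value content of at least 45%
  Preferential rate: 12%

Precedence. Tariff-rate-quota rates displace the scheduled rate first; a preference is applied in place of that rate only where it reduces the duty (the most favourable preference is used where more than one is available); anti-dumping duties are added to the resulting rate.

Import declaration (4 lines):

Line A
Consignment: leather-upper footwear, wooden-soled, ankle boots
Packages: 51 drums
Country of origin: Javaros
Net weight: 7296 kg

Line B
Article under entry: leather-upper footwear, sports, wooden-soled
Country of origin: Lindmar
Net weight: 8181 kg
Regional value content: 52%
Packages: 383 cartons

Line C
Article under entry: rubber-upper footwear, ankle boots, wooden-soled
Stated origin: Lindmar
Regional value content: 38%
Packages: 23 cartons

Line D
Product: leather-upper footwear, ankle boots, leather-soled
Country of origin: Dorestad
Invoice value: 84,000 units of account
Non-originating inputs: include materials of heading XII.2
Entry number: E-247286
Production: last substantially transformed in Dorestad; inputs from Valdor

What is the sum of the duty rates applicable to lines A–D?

121%

Line A: leather-upper → XII.2; wooden-soled → XII.2.2; ankle boots → XII.2.2.1. Scheduled 26%. anti-dumping (Javaros, XII.2.2.1): +26%; total 26% + 26% = 52%. → 52%.
Line B: leather-upper → XII.2; wooden-soled → XII.2.2; sports → XII.2.2.2. Scheduled 19%. Lindmar agreement on XII.1: XII.2.2.2 not covered. → 19%.
Line C: rubber-upper → XII.1; wooden-soled → XII.1.1; ankle boots → XII.1.1.1. Scheduled 32%. Lindmar agreement on XII.1: RVC < 45%. → 32%.
Line D: leather-upper → XII.2; leather-soled → XII.2.1; ankle boots → XII.2.1.2. Scheduled 18%. Dorestad agreement on XII.2.2.2: XII.2.1.2 not covered; Dorestad agreement on XII.2: not wholly obtained. → 18%.
Sum: 52% + 19% + 32% + 18% = 121%.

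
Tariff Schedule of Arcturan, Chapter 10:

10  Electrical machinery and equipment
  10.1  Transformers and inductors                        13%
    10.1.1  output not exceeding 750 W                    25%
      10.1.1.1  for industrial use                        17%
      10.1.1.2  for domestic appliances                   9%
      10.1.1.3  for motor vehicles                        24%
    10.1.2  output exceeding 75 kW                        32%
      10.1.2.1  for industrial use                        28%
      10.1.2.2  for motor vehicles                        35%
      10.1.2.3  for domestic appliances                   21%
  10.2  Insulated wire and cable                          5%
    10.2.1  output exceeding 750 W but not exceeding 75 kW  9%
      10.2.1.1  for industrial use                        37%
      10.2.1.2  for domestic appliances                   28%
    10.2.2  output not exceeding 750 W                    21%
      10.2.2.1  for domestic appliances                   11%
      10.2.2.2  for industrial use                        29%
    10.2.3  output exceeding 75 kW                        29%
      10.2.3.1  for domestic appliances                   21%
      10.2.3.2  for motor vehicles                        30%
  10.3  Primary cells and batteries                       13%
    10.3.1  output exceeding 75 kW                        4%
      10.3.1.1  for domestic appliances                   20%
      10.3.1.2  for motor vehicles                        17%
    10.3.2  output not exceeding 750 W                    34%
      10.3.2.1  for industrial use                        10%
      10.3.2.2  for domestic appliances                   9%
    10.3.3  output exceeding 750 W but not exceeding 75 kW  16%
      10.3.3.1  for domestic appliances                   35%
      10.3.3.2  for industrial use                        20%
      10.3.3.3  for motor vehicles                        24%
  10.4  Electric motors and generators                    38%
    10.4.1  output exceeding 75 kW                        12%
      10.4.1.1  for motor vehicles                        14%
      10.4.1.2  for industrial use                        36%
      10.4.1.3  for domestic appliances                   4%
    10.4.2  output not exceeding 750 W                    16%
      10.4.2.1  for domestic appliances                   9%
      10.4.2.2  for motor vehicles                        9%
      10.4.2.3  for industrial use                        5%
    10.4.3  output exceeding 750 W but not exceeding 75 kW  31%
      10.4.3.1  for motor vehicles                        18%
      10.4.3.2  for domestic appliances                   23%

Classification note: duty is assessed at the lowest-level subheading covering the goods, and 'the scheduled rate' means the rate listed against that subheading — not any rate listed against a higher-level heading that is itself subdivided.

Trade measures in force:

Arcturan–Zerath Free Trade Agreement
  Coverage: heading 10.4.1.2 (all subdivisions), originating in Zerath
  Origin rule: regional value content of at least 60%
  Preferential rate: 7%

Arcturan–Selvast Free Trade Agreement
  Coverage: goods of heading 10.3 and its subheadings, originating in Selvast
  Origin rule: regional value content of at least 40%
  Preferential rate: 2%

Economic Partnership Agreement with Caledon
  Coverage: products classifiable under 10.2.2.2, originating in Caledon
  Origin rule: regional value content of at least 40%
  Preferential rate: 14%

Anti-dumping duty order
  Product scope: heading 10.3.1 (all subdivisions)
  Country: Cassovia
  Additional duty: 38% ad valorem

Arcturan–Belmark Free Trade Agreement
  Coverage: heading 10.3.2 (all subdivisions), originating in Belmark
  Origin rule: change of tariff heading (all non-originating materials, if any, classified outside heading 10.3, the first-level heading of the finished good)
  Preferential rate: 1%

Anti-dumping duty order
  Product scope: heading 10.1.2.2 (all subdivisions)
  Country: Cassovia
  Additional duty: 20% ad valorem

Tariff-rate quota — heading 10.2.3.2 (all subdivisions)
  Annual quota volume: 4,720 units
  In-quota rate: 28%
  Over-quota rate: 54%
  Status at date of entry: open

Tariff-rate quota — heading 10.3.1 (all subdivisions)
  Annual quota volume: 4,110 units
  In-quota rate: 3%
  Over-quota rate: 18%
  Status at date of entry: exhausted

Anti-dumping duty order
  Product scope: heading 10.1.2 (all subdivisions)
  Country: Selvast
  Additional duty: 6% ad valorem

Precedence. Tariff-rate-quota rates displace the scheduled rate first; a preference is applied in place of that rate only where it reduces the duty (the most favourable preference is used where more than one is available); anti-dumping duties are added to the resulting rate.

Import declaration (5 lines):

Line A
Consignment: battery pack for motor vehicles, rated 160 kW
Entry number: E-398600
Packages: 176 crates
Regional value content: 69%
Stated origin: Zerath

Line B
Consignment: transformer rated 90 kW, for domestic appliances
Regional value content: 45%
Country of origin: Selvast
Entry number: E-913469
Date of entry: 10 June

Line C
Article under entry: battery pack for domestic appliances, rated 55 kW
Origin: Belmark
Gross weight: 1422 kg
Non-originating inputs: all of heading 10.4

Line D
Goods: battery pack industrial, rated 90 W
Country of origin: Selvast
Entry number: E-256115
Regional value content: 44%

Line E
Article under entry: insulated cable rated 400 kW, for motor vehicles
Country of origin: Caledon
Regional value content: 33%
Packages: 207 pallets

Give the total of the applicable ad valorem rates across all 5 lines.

Line A: battery pack → 10.3; rated 160 kW → 10.3.1; for motor vehicles → 10.3.1.2. Scheduled 17%. quota on 10.3.1 exhausted → over-quota 18%; Zerath agreement on 10.4.1.2: 10.3.1.2 not covered. → 18%.
Line B: transformer → 10.1; rated 90 kW → 10.1.2; for domestic appliances → 10.1.2.3. Scheduled 21%. Selvast agreement on 10.3: 10.1.2.3 not covered; anti-dumping (Selvast, 10.1.2): +6%; total 21% + 6% = 27%. → 27%.
Line C: battery pack → 10.3; rated 55 kW → 10.3.3; for domestic appliances → 10.3.3.1. Scheduled 35%. Belmark agreement on 10.3.2: 10.3.3.1 not covered. → 35%.
Line D: battery pack → 10.3; rated 90 W → 10.3.2; industrial → 10.3.2.1. Scheduled 10%. Selvast agreement on 10.3: RVC ≥ 40% → 2% available; preferential 2%. → 2%.
Line E: insulated cable → 10.2; rated 400 kW → 10.2.3; for motor vehicles → 10.2.3.2. Scheduled 30%. quota on 10.2.3.2 open → in-quota 28%; Caledon agreement on 10.2.2.2: 10.2.3.2 not covered. → 28%.
Sum: 18% + 27% + 35% + 2% + 28% = 110%.

110%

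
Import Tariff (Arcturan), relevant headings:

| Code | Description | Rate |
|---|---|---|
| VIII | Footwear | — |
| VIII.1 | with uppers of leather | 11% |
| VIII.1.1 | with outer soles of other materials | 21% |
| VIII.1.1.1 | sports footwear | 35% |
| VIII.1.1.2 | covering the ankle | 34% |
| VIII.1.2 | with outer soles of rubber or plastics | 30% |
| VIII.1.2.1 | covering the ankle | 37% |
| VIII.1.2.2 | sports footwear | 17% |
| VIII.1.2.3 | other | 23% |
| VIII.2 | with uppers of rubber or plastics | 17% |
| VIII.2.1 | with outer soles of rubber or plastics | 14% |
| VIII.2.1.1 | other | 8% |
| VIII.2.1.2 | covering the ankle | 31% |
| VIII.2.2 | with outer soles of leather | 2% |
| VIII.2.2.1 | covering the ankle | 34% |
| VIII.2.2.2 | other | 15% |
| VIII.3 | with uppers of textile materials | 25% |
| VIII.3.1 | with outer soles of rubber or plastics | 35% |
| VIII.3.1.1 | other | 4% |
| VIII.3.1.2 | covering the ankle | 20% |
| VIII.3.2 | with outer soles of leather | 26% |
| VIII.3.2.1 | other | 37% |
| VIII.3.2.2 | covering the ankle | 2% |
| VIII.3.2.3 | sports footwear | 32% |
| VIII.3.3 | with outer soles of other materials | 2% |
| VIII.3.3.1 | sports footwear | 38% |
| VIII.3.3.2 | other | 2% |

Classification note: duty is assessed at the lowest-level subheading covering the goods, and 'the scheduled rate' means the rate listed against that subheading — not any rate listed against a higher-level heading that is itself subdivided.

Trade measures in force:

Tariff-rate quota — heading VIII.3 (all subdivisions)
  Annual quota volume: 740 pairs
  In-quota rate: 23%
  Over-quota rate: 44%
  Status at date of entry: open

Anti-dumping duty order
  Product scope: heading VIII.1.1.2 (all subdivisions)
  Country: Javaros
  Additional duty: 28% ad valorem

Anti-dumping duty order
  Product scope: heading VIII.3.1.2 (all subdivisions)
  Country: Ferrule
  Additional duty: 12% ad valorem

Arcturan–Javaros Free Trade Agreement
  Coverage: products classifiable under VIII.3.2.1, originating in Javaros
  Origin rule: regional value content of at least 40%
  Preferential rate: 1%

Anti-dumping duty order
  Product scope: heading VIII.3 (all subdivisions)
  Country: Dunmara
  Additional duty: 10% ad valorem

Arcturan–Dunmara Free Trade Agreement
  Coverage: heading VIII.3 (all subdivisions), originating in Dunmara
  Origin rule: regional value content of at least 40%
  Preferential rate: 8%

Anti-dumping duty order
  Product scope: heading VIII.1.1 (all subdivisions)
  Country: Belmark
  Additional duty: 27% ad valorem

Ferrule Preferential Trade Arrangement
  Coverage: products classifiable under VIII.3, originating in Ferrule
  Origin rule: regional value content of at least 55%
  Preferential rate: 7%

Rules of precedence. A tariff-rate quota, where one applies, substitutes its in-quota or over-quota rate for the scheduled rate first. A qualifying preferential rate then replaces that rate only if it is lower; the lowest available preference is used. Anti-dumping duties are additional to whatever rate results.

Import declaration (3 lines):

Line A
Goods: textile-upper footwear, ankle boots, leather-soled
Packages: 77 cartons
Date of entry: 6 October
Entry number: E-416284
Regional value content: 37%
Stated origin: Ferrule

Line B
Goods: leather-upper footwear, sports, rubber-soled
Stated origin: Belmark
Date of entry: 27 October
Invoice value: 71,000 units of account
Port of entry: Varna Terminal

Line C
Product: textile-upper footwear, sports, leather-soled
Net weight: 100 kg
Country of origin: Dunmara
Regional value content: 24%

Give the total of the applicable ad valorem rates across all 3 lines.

Line A: textile-upper → VIII.3; leather-soled → VIII.3.2; ankle boots → VIII.3.2.2. Scheduled 2%. quota on VIII.3 open → in-quota 23%; Ferrule agreement on VIII.3: RVC < 55%. → 23%.
Line B: leather-upper → VIII.1; rubber-soled → VIII.1.2; sports → VIII.1.2.2. Scheduled 17%. No special measure applies. → 17%.
Line C: textile-upper → VIII.3; leather-soled → VIII.3.2; sports → VIII.3.2.3. Scheduled 32%. quota on VIII.3 open → in-quota 23%; Dunmara agreement on VIII.3: RVC < 40%; anti-dumping (Dunmara, VIII.3): +10%; total 23% + 10% = 33%. → 33%.
Sum: 23% + 17% + 33% = 73%.

73%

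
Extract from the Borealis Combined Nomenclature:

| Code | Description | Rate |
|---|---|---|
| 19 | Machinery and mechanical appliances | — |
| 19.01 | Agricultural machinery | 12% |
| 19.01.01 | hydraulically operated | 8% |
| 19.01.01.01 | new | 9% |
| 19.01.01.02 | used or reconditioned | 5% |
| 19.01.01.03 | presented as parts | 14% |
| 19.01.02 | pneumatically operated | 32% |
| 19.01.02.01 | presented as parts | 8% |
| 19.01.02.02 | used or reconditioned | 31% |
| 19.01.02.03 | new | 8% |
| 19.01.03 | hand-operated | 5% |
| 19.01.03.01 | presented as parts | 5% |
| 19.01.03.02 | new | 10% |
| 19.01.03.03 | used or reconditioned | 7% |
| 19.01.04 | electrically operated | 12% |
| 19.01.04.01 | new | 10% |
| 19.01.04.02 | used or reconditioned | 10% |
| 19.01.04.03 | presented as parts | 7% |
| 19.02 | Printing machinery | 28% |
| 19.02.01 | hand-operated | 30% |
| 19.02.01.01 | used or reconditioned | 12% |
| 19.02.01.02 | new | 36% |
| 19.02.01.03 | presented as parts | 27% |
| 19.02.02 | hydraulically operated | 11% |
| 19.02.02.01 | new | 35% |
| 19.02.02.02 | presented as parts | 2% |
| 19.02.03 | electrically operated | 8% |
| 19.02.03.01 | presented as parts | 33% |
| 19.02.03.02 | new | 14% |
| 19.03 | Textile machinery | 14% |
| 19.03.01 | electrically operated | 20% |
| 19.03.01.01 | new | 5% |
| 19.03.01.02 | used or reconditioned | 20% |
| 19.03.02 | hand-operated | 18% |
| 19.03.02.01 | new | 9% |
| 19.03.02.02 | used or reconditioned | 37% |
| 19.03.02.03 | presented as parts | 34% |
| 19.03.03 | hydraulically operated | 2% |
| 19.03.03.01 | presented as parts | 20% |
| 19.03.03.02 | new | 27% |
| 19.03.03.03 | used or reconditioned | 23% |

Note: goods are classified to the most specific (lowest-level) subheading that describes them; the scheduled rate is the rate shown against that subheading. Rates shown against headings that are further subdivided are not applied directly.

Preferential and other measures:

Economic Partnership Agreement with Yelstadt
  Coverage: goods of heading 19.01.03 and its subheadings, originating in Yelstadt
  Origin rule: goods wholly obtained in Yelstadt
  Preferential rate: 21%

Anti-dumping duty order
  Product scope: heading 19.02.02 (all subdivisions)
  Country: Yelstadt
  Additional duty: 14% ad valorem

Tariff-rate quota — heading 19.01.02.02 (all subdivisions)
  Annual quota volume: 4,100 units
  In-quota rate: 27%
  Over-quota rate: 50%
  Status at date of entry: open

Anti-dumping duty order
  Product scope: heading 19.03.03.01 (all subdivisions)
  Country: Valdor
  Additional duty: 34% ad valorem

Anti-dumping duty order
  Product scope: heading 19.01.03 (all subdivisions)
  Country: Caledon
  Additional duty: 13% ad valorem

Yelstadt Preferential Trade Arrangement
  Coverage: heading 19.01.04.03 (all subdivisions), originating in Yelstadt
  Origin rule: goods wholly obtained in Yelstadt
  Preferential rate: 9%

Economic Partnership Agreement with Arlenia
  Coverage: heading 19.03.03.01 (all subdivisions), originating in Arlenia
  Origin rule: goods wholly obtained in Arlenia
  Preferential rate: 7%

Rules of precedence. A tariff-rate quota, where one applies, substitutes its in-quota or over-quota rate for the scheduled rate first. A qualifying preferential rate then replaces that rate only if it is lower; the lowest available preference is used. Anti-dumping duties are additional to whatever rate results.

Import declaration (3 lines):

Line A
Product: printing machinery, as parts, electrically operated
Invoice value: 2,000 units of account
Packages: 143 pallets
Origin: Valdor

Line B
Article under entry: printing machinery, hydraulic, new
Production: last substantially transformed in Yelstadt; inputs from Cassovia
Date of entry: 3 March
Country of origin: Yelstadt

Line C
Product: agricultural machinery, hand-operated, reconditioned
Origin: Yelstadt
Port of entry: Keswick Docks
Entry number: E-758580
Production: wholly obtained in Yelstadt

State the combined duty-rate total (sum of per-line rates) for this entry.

Line A: printing → 19.02; electrically operated → 19.02.03; as parts → 19.02.03.01. Scheduled 33%. No special measure applies. → 33%.
Line B: printing → 19.02; hydraulic → 19.02.02; new → 19.02.02.01. Scheduled 35%. Yelstadt agreement on 19.01.03: 19.02.02.01 not covered; Yelstadt agreement on 19.01.04.03: 19.02.02.01 not covered; anti-dumping (Yelstadt, 19.02.02): +14%; total 35% + 14% = 49%. → 49%.
Line C: agricultural → 19.01; hand-operated → 19.01.03; reconditioned → 19.01.03.03. Scheduled 7%. Yelstadt agreement on 19.01.03: wholly obtained → 21% available; Yelstadt agreement on 19.01.04.03: 19.01.03.03 not covered; preference 21% not lower than 7% → no reduction. → 7%.
Sum: 33% + 49% + 7% = 89%.

89%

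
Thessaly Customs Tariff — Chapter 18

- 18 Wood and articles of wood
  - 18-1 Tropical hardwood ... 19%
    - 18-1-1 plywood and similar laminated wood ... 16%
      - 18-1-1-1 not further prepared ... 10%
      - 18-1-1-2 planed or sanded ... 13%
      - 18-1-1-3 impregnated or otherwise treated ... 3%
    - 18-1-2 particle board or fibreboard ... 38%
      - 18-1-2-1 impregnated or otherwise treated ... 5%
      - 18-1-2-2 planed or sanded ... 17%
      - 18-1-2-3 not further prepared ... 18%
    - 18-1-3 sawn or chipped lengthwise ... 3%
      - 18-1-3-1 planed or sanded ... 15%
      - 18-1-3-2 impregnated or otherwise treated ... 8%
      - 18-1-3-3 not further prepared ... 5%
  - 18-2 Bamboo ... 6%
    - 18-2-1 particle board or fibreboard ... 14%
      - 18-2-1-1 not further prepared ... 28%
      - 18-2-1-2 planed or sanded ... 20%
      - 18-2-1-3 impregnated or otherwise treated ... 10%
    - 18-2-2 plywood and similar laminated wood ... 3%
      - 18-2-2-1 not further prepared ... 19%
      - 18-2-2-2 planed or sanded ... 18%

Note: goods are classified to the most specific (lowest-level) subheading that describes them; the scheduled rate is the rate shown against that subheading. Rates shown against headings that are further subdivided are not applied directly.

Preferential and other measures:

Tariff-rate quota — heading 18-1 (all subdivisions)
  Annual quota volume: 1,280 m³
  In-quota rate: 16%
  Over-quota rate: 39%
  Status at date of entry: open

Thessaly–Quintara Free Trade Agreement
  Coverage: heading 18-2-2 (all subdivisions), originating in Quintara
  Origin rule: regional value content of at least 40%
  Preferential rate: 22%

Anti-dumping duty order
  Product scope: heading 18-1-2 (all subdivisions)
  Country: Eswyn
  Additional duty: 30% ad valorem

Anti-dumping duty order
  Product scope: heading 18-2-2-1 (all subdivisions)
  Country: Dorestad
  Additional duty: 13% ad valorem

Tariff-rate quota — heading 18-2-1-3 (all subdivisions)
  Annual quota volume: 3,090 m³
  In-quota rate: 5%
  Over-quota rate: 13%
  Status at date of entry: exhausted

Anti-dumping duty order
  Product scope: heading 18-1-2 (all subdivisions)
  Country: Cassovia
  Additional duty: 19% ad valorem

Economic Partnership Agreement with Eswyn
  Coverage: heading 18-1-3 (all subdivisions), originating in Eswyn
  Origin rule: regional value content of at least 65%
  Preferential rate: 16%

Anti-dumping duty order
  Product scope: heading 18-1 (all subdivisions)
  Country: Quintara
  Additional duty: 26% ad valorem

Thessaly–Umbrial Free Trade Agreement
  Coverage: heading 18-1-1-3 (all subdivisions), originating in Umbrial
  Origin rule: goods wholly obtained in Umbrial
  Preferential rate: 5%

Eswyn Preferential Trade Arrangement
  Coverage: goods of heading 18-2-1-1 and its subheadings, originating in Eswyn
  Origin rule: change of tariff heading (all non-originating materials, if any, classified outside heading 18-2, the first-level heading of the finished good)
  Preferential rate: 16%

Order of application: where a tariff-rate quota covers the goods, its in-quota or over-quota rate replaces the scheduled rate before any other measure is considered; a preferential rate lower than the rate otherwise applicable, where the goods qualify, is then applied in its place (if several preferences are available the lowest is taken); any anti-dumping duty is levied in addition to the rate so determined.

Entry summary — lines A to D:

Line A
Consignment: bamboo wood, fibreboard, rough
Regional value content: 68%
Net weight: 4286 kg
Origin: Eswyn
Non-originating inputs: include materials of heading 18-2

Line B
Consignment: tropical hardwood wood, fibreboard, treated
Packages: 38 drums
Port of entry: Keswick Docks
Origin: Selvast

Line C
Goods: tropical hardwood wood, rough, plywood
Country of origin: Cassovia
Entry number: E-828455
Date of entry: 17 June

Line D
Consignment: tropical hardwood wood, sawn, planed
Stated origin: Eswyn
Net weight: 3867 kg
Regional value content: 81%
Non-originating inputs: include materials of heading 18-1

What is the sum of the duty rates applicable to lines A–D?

Line A: bamboo → 18-2; fibreboard → 18-2-1; rough → 18-2-1-1. Scheduled 28%. Eswyn agreement on 18-1-3: 18-2-1-1 not covered; Eswyn agreement on 18-2-1-1: CTH not met. → 28%.
Line B: tropical hardwood → 18-1; fibreboard → 18-1-2; treated → 18-1-2-1. Scheduled 5%. quota on 18-1 open → in-quota 16%. → 16%.
Line C: tropical hardwood → 18-1; plywood → 18-1-1; rough → 18-1-1-1. Scheduled 10%. quota on 18-1 open → in-quota 16%. → 16%.
Line D: tropical hardwood → 18-1; sawn → 18-1-3; planed → 18-1-3-1. Scheduled 15%. quota on 18-1 open → in-quota 16%; Eswyn agreement on 18-1-3: RVC ≥ 65% → 16% available; Eswyn agreement on 18-2-1-1: 18-1-3-1 not covered; preference 16% not lower than 16% → no reduction. → 16%.
Sum: 28% + 16% + 16% + 16% = 76%.

76%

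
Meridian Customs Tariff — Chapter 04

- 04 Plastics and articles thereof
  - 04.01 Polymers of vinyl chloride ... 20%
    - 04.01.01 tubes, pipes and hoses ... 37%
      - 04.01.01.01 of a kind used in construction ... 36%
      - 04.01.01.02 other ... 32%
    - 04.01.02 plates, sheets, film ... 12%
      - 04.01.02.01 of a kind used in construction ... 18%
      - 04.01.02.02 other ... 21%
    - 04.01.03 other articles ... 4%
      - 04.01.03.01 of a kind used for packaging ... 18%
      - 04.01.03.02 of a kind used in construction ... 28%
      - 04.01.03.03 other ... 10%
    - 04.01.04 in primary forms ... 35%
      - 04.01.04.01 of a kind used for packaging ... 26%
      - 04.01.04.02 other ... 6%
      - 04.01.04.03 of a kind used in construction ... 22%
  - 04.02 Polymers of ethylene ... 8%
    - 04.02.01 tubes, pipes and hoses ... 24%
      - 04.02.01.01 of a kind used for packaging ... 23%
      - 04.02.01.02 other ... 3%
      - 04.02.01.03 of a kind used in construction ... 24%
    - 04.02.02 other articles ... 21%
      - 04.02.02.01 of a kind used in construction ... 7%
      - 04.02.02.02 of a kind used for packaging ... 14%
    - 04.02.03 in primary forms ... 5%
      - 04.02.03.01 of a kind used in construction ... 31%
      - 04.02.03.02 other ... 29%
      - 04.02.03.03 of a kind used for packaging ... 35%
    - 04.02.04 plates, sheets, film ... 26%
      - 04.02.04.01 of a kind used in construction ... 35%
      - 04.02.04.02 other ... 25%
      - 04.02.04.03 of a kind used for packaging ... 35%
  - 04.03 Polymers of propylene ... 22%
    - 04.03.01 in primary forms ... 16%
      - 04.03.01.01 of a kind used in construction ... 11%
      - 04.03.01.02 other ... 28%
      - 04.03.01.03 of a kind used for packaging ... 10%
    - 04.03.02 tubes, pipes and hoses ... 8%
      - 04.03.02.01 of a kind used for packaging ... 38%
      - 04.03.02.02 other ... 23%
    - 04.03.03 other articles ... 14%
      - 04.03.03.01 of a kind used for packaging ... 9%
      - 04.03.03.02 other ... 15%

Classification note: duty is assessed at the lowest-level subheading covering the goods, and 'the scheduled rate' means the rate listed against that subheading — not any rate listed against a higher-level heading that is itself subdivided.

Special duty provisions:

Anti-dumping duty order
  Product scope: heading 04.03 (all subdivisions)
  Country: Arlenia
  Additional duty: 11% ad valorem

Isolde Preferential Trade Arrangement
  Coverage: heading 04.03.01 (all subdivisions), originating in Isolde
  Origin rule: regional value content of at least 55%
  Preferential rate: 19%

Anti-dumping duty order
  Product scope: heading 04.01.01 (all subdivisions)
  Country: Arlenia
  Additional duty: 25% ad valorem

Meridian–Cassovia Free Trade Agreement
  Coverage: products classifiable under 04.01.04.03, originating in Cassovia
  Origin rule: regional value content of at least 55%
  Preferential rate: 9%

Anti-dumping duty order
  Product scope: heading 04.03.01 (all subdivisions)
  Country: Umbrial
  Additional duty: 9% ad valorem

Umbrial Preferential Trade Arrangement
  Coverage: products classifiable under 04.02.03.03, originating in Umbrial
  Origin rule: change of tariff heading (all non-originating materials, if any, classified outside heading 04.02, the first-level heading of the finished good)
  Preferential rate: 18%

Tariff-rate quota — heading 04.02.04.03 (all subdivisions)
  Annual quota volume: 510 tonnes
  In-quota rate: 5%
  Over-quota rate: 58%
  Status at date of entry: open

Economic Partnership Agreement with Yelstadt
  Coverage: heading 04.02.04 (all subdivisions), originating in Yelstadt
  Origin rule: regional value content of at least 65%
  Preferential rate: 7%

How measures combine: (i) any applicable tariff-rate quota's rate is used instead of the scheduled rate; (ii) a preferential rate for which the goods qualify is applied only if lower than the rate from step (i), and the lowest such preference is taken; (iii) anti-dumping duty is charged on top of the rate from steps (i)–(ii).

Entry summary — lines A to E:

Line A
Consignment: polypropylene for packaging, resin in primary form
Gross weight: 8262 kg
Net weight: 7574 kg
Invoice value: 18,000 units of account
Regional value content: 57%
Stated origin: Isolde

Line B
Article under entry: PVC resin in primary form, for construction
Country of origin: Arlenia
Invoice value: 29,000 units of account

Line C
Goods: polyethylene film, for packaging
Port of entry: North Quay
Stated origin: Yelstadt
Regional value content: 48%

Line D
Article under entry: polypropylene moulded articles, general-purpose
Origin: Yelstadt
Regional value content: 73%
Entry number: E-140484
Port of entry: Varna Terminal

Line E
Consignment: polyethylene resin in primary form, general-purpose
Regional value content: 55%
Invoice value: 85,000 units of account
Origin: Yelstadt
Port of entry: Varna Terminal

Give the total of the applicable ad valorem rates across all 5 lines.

81%

Line A: polypropylene → 04.03; resin in primary form → 04.03.01; for packaging → 04.03.01.03. Scheduled 10%. Isolde agreement on 04.03.01: RVC ≥ 55% → 19% available; preference 19% not lower than 10% → no reduction. → 10%.
Line B: PVC → 04.01; resin in primary form → 04.01.04; for construction → 04.01.04.03. Scheduled 22%. No special measure applies. → 22%.
Line C: polyethylene → 04.02; film → 04.02.04; for packaging → 04.02.04.03. Scheduled 35%. quota on 04.02.04.03 open → in-quota 5%; Yelstadt agreement on 04.02.04: RVC < 65%. → 5%.
Line D: polypropylene → 04.03; moulded articles → 04.03.03; general-purpose → 04.03.03.02. Scheduled 15%. Yelstadt agreement on 04.02.04: 04.03.03.02 not covered. → 15%.
Line E: polyethylene → 04.02; resin in primary form → 04.02.03; general-purpose → 04.02.03.02. Scheduled 29%. Yelstadt agreement on 04.02.04: 04.02.03.02 not covered. → 29%.
Sum: 10% + 22% + 5% + 15% + 29% = 81%.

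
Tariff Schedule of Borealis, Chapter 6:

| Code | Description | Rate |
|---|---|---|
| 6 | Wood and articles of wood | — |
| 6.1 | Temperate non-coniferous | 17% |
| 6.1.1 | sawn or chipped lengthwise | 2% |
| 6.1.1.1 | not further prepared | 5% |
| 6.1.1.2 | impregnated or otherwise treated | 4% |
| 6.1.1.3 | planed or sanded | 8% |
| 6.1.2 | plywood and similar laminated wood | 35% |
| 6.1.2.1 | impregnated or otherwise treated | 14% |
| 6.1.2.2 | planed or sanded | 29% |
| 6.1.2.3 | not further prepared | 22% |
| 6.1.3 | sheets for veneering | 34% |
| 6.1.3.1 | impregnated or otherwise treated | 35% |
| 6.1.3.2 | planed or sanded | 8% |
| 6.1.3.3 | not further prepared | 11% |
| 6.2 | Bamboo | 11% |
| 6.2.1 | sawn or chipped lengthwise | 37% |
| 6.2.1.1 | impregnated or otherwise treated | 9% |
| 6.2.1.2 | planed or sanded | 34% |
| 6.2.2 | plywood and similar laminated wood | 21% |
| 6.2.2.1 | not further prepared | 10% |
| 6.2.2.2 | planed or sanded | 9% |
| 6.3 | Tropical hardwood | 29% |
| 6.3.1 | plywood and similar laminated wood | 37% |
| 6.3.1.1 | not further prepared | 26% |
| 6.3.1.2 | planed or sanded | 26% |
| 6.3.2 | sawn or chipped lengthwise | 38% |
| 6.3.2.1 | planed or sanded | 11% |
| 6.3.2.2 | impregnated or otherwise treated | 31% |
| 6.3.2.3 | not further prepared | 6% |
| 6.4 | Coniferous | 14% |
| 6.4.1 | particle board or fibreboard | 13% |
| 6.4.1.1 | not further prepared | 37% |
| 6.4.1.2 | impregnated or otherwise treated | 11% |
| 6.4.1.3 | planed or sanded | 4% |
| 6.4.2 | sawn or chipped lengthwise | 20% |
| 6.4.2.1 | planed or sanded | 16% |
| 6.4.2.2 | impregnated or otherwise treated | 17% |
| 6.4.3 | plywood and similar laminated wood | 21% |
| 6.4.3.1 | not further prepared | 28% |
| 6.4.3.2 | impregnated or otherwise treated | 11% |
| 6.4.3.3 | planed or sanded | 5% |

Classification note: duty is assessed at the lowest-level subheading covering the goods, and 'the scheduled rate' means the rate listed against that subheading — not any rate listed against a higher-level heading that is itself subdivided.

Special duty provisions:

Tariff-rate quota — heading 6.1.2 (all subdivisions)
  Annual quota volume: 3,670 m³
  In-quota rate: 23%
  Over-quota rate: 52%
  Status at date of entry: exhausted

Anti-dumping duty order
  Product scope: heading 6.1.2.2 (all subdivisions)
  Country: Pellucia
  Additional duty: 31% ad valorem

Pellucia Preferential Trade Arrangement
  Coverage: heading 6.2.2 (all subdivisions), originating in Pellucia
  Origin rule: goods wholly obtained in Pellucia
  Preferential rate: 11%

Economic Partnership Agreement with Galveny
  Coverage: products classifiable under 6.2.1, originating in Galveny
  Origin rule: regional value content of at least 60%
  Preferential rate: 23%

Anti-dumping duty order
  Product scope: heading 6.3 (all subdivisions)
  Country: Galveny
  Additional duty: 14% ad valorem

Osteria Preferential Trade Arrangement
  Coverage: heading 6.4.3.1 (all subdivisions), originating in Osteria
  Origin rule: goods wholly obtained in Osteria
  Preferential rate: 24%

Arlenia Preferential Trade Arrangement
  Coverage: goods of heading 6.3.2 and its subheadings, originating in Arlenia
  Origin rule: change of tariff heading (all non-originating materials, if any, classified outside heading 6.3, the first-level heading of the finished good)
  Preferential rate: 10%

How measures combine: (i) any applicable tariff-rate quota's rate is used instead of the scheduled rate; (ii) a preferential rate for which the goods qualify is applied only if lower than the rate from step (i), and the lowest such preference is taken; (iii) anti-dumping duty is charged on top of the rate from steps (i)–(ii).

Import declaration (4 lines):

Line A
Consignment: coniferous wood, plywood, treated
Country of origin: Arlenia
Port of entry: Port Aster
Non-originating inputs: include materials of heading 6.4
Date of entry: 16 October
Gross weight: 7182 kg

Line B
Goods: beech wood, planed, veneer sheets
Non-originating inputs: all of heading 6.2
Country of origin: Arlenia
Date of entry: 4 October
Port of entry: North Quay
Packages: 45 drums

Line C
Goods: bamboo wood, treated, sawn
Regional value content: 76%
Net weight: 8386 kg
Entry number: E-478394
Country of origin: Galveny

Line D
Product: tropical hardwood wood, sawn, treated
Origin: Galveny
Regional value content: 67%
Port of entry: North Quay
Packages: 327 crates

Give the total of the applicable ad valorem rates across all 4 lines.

73%

Line A: coniferous → 6.4; plywood → 6.4.3; treated → 6.4.3.2. Scheduled 11%. Arlenia agreement on 6.3.2: 6.4.3.2 not covered. → 11%.
Line B: beech → 6.1; veneer sheets → 6.1.3; planed → 6.1.3.2. Scheduled 8%. Arlenia agreement on 6.3.2: 6.1.3.2 not covered. → 8%.
Line C: bamboo → 6.2; sawn → 6.2.1; treated → 6.2.1.1. Scheduled 9%. Galveny agreement on 6.2.1: RVC ≥ 60% → 23% available; preference 23% not lower than 9% → no reduction. → 9%.
Line D: tropical hardwood → 6.3; sawn → 6.3.2; treated → 6.3.2.2. Scheduled 31%. Galveny agreement on 6.2.1: 6.3.2.2 not covered; anti-dumping (Galveny, 6.3): +14%; total 31% + 14% = 45%. → 45%.
Sum: 11% + 8% + 9% + 45% = 73%.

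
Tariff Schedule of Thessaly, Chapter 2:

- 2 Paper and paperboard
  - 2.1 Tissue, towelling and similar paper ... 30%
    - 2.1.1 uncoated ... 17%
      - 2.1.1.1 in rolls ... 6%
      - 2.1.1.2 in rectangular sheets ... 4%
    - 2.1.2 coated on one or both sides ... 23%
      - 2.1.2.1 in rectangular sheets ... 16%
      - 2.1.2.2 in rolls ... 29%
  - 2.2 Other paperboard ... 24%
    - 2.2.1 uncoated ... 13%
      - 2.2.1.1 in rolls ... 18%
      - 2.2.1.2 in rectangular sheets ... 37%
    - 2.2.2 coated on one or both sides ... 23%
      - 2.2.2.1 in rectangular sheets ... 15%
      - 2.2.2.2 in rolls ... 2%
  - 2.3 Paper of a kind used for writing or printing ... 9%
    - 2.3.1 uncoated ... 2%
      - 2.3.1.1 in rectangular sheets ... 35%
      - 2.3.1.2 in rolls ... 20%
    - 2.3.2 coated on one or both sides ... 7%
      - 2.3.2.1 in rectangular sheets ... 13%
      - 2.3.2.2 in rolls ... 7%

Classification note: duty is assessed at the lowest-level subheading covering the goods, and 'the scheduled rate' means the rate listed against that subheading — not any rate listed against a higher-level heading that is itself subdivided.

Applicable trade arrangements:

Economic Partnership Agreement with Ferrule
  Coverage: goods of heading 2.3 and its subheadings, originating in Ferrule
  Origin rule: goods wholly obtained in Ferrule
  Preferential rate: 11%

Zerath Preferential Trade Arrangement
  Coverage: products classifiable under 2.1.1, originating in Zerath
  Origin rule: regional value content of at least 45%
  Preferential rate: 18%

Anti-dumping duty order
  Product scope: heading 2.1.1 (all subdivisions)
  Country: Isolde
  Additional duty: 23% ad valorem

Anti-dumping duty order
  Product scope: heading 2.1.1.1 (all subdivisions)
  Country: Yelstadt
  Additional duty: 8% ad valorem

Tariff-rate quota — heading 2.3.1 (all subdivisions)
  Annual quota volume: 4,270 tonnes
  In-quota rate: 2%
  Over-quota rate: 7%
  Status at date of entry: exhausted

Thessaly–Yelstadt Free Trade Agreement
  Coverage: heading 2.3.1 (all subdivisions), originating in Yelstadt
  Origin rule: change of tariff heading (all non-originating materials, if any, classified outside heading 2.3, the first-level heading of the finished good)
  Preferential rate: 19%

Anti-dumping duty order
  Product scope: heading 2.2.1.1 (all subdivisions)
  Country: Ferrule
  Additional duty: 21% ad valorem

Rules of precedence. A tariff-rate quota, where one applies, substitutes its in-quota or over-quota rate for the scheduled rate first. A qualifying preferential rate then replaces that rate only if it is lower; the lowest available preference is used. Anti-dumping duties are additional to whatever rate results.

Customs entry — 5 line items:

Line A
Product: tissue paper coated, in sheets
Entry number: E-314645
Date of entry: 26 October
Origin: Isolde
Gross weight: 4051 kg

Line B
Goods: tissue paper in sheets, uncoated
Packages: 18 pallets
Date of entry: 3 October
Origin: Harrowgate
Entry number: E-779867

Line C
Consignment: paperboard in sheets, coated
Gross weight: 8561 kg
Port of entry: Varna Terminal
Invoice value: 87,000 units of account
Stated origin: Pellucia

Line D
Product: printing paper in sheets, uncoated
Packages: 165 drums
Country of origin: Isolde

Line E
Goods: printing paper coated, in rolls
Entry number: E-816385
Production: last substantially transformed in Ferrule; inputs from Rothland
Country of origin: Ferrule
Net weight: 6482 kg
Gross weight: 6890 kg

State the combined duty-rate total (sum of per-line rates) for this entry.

49%

Line A: tissue paper → 2.1; coated → 2.1.2; in sheets → 2.1.2.1. Scheduled 16%. No special measure applies. → 16%.
Line B: tissue paper → 2.1; uncoated → 2.1.1; in sheets → 2.1.1.2. Scheduled 4%. No special measure applies. → 4%.
Line C: paperboard → 2.2; coated → 2.2.2; in sheets → 2.2.2.1. Scheduled 15%. No special measure applies. → 15%.
Line D: printing paper → 2.3; uncoated → 2.3.1; in sheets → 2.3.1.1. Scheduled 35%. quota on 2.3.1 exhausted → over-quota 7%. → 7%.
Line E: printing paper → 2.3; coated → 2.3.2; in rolls → 2.3.2.2. Scheduled 7%. Ferrule agreement on 2.3: not wholly obtained. → 7%.
Sum: 16% + 4% + 15% + 7% + 7% = 49%.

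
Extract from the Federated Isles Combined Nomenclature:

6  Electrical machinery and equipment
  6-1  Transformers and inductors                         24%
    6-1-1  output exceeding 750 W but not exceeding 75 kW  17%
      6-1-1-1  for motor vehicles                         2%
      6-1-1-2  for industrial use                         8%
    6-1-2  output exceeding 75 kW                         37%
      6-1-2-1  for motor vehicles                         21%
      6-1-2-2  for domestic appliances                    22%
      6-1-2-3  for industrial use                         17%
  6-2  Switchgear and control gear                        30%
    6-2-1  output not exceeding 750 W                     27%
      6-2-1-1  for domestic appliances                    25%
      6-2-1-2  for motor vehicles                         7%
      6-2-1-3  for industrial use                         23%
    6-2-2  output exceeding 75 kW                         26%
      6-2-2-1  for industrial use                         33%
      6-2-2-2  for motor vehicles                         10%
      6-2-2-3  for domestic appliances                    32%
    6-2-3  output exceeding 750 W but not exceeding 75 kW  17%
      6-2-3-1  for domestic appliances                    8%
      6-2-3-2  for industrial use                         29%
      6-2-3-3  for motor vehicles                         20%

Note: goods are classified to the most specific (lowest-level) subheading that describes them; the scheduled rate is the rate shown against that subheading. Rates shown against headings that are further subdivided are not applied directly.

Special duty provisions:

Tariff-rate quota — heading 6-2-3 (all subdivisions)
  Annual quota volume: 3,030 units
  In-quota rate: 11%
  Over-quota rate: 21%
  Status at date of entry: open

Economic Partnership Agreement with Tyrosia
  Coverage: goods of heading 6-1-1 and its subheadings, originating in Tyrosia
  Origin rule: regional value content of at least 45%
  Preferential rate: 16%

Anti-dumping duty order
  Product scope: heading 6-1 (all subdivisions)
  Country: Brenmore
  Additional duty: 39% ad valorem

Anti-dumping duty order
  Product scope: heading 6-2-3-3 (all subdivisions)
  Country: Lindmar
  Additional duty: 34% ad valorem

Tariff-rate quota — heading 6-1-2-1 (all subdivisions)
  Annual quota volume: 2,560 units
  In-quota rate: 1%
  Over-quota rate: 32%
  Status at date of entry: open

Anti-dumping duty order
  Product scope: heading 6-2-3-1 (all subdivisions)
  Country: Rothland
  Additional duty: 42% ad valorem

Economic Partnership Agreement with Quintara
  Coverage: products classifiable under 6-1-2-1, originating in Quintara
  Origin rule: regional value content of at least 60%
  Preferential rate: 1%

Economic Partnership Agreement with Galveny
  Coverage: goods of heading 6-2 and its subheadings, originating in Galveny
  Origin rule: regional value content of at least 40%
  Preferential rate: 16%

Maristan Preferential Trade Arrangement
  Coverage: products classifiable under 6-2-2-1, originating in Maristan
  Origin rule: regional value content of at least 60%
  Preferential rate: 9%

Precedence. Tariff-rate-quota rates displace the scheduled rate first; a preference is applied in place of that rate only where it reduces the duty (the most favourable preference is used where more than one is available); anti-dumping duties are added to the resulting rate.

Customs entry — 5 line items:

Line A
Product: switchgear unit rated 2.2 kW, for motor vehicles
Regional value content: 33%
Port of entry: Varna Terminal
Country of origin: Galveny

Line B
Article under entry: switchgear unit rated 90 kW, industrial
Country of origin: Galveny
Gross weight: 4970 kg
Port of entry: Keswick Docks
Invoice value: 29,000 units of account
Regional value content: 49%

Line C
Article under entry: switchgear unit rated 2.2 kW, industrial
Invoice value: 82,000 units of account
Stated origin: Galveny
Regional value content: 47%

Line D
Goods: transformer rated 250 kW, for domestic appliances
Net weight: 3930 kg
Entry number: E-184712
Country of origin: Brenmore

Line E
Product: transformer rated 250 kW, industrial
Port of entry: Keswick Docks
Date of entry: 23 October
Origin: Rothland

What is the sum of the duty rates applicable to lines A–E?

Line A: switchgear unit → 6-2; rated 2.2 kW → 6-2-3; for motor vehicles → 6-2-3-3. Scheduled 20%. quota on 6-2-3 open → in-quota 11%; Galveny agreement on 6-2: RVC < 40%. → 11%.
Line B: switchgear unit → 6-2; rated 90 kW → 6-2-2; industrial → 6-2-2-1. Scheduled 33%. Galveny agreement on 6-2: RVC ≥ 40% → 16% available; preferential 16%. → 16%.
Line C: switchgear unit → 6-2; rated 2.2 kW → 6-2-3; industrial → 6-2-3-2. Scheduled 29%. quota on 6-2-3 open → in-quota 11%; Galveny agreement on 6-2: RVC ≥ 40% → 16% available; preference 16% not lower than 11% → no reduction. → 11%.
Line D: transformer → 6-1; rated 250 kW → 6-1-2; for domestic appliances → 6-1-2-2. Scheduled 22%. anti-dumping (Brenmore, 6-1): +39%; total 22% + 39% = 61%. → 61%.
Line E: transformer → 6-1; rated 250 kW → 6-1-2; industrial → 6-1-2-3. Scheduled 17%. No special measure applies. → 17%.
Sum: 11% + 16% + 11% + 61% + 17% = 116%.

116%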